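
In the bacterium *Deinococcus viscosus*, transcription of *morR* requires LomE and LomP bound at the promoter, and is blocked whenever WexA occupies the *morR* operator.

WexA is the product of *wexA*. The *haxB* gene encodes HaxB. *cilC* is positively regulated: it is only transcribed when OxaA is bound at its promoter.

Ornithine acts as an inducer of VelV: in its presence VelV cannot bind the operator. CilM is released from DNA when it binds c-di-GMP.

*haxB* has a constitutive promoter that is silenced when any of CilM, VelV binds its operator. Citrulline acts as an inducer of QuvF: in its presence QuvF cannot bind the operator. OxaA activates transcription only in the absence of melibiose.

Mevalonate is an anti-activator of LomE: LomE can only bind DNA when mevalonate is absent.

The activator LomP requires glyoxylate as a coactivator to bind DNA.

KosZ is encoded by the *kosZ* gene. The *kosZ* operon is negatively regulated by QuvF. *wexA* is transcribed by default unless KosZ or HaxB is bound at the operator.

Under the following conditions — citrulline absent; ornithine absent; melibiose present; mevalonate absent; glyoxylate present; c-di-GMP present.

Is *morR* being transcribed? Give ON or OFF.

Citrulline is absent, so QuvF is active.
With repressor QuvF bound, *kosZ* is not transcribed.
So KosZ is not produced.
c-di-GMP is present, so CilM is inactive.
Ornithine is absent, so VelV is active.
With repressor VelV bound, *haxB* is not transcribed.
So HaxB is not produced.
With no repressor bound, *wexA* is transcribed.
So WexA is produced and active.
Mevalonate is absent, so LomE is active.
Glyoxylate is present, so LomP is active.
With repressor WexA bound, *morR* is not transcribed.

OFF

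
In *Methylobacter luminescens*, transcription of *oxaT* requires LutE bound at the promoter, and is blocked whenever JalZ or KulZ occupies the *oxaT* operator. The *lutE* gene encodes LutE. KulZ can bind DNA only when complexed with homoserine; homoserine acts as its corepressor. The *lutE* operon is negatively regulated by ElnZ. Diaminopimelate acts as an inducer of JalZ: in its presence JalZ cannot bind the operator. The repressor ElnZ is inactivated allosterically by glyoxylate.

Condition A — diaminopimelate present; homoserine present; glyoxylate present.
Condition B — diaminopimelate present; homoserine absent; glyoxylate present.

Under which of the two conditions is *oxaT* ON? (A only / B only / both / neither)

B only

Condition A:
Diaminopimelate is present, so JalZ is inactive.
Homoserine is present, so KulZ is active.
Glyoxylate is present, so ElnZ is inactive.
With no repressor bound, *lutE* is transcribed.
So LutE is produced and active.
With repressor KulZ bound, *oxaT* is not transcribed.
→ *oxaT* is OFF in A.
Condition B:
Diaminopimelate is present, so JalZ is inactive.
Homoserine is absent, so KulZ is inactive.
Glyoxylate is present, so ElnZ is inactive.
With no repressor bound, *lutE* is transcribed.
So LutE is produced and active.
No repressor is bound and LutE is active, so *oxaT* is transcribed.
→ *oxaT* is ON in B.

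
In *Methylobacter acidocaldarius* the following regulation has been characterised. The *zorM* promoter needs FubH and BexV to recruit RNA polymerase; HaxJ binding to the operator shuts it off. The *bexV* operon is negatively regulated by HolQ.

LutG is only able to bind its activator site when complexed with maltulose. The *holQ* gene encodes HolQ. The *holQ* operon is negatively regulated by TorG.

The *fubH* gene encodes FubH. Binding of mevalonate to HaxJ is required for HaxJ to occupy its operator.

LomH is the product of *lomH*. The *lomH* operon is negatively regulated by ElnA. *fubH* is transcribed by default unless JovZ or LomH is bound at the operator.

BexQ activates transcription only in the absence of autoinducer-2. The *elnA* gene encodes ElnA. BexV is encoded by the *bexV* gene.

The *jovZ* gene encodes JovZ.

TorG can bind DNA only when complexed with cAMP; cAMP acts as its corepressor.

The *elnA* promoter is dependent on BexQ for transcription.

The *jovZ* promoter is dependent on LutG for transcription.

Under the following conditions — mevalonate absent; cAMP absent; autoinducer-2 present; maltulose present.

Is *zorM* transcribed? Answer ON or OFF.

Maltulose is present, so LutG is active.
No repressor is bound and LutG is active, so *jovZ* is transcribed.
So JovZ is produced and active.
Autoinducer-2 is present, so BexQ is inactive.
Required activator BexQ is absent, so *elnA* is not transcribed.
So ElnA is not produced.
With no repressor bound, *lomH* is transcribed.
So LomH is produced and active.
With repressor JovZ bound, *fubH* is not transcribed.
So FubH is not produced.
cAMP is absent, so TorG is inactive.
With no repressor bound, *holQ* is transcribed.
So HolQ is produced and active.
With repressor HolQ bound, *bexV* is not transcribed.
So BexV is not produced.
Mevalonate is absent, so HaxJ is inactive.
Required activator FubH is absent, so *zorM* is not transcribed.

OFF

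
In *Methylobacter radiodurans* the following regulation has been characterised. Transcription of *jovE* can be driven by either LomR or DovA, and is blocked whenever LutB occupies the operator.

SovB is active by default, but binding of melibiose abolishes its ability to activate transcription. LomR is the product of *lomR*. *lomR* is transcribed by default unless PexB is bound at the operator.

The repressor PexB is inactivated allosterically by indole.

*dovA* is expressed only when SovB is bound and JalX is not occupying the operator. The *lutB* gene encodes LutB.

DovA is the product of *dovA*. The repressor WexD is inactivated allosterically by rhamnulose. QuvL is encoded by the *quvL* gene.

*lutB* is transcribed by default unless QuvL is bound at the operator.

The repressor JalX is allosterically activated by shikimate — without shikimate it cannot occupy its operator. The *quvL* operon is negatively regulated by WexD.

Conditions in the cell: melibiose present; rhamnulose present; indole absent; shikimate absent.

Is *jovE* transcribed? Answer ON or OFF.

OFF

Indole is absent, so PexB is active.
With repressor PexB bound, *lomR* is not transcribed.
So LomR is not produced.
Rhamnulose is present, so WexD is inactive.
With no repressor bound, *quvL* is transcribed.
So QuvL is produced and active.
With repressor QuvL bound, *lutB* is not transcribed.
So LutB is not produced.
Shikimate is absent, so JalX is inactive.
Melibiose is present, so SovB is inactive.
Required activator SovB is absent, so *dovA* is not transcribed.
So DovA is not produced.
No activator is available at the *jovE* promoter, so *jovE* is not transcribed.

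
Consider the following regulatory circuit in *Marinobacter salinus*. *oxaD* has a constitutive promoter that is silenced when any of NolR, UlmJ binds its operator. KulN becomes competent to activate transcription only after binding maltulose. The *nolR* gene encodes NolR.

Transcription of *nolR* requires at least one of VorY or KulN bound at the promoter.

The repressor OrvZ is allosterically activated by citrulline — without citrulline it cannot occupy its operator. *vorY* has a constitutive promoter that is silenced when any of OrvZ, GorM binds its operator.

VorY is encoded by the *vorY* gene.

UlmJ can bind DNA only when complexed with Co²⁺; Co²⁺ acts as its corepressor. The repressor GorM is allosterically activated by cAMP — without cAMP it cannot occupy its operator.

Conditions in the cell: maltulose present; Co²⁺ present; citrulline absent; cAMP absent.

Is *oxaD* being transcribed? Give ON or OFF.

OFF

Citrulline is absent, so OrvZ is inactive.
cAMP is absent, so GorM is inactive.
With no repressor bound, *vorY* is transcribed.
So VorY is produced and active.
Maltulose is present, so KulN is active.
Activator VorY is present, so *nolR* is transcribed.
So NolR is produced and active.
Co²⁺ is present, so UlmJ is active.
With repressor NolR bound, *oxaD* is not transcribed.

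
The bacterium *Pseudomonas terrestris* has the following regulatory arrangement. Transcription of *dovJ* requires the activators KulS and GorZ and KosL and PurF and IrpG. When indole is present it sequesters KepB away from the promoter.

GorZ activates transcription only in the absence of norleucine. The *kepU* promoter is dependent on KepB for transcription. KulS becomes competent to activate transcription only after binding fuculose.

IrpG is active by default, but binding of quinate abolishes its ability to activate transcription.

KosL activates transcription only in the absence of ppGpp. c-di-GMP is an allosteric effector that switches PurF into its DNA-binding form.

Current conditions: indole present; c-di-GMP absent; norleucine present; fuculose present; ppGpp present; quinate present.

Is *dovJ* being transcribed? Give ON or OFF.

Fuculose is present, so KulS is active.
Norleucine is present, so GorZ is inactive.
ppGpp is present, so KosL is inactive.
c-di-GMP is absent, so PurF is inactive.
Quinate is present, so IrpG is inactive.
Required activator GorZ is absent, so *dovJ* is not transcribed.

OFF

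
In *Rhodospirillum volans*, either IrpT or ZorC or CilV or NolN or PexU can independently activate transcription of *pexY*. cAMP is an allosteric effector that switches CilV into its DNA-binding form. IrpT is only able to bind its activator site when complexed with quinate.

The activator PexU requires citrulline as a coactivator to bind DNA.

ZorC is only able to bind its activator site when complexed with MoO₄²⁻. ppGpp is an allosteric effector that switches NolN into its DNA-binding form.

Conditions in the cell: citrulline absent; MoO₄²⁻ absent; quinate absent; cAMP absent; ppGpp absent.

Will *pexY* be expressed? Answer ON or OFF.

OFF

Quinate is absent, so IrpT is inactive.
MoO₄²⁻ is absent, so ZorC is inactive.
cAMP is absent, so CilV is inactive.
ppGpp is absent, so NolN is inactive.
Citrulline is absent, so PexU is inactive.
No activator is available at the *pexY* promoter, so *pexY* is not transcribed.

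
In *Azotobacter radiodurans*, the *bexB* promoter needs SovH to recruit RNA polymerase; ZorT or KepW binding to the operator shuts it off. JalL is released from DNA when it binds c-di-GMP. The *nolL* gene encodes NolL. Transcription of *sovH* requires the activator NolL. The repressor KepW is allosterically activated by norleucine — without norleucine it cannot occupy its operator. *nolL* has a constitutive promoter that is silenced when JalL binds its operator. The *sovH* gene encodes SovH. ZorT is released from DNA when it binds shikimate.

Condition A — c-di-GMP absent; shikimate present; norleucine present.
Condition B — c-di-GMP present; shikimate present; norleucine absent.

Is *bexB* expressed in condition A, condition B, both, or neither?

B only

Condition A:
c-di-GMP is absent, so JalL is active.
With repressor JalL bound, *nolL* is not transcribed.
So NolL is not produced.
Required activator NolL is absent, so *sovH* is not transcribed.
So SovH is not produced.
Shikimate is present, so ZorT is inactive.
Norleucine is present, so KepW is active.
With repressor KepW bound, *bexB* is not transcribed.
→ *bexB* is OFF in A.
Condition B:
c-di-GMP is present, so JalL is inactive.
With no repressor bound, *nolL* is transcribed.
So NolL is produced and active.
No repressor is bound and NolL is active, so *sovH* is transcribed.
So SovH is produced and active.
Shikimate is present, so ZorT is inactive.
Norleucine is absent, so KepW is inactive.
No repressor is bound and SovH is active, so *bexB* is transcribed.
→ *bexB* is ON in B.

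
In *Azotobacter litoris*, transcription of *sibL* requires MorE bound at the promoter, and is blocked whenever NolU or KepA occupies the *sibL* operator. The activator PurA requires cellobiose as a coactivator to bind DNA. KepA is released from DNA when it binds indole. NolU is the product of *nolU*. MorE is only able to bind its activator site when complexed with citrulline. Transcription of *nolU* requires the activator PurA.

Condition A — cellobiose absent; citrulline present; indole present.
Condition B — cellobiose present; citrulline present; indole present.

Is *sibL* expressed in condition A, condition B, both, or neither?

Condition A:
Cellobiose is absent, so PurA is inactive.
Required activator PurA is absent, so *nolU* is not transcribed.
So NolU is not produced.
Citrulline is present, so MorE is active.
Indole is present, so KepA is inactive.
No repressor is bound and MorE is active, so *sibL* is transcribed.
→ *sibL* is ON in A.
Condition B:
Cellobiose is present, so PurA is active.
No repressor is bound and PurA is active, so *nolU* is transcribed.
So NolU is produced and active.
Citrulline is present, so MorE is active.
Indole is present, so KepA is inactive.
With repressor NolU bound, *sibL* is not transcribed.
→ *sibL* is OFF in B.

A only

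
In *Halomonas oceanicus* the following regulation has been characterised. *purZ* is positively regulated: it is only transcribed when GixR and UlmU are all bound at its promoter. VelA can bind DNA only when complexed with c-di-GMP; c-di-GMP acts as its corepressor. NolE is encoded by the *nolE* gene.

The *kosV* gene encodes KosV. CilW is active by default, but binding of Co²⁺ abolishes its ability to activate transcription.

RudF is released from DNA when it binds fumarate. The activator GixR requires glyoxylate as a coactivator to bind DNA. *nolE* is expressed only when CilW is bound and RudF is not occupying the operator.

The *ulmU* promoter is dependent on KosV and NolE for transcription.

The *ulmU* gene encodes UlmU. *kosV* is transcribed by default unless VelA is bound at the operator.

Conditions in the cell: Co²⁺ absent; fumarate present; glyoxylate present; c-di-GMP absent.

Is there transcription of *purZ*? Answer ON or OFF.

ON

Glyoxylate is present, so GixR is active.
c-di-GMP is absent, so VelA is inactive.
With no repressor bound, *kosV* is transcribed.
So KosV is produced and active.
Fumarate is present, so RudF is inactive.
Co²⁺ is absent, so CilW is active.
No repressor is bound and CilW is active, so *nolE* is transcribed.
So NolE is produced and active.
No repressor is bound and KosV and NolE are active, so *ulmU* is transcribed.
So UlmU is produced and active.
No repressor is bound and GixR and UlmU are active, so *purZ* is transcribed.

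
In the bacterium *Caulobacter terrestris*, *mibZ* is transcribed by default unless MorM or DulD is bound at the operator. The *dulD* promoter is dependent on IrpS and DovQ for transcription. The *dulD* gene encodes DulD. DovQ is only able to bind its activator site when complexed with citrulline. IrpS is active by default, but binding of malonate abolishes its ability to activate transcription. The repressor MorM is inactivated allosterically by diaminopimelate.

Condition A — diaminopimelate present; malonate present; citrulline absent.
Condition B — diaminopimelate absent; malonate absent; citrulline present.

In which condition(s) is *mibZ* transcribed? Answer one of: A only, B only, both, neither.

Condition A:
Diaminopimelate is present, so MorM is inactive.
Malonate is present, so IrpS is inactive.
Citrulline is absent, so DovQ is inactive.
Required activator IrpS is absent, so *dulD* is not transcribed.
So DulD is not produced.
With no repressor bound, *mibZ* is transcribed.
→ *mibZ* is ON in A.
Condition B:
Diaminopimelate is absent, so MorM is active.
Malonate is absent, so IrpS is active.
Citrulline is present, so DovQ is active.
No repressor is bound and IrpS and DovQ are active, so *dulD* is transcribed.
So DulD is produced and active.
With repressor MorM bound, *mibZ* is not transcribed.
→ *mibZ* is OFF in B.

A only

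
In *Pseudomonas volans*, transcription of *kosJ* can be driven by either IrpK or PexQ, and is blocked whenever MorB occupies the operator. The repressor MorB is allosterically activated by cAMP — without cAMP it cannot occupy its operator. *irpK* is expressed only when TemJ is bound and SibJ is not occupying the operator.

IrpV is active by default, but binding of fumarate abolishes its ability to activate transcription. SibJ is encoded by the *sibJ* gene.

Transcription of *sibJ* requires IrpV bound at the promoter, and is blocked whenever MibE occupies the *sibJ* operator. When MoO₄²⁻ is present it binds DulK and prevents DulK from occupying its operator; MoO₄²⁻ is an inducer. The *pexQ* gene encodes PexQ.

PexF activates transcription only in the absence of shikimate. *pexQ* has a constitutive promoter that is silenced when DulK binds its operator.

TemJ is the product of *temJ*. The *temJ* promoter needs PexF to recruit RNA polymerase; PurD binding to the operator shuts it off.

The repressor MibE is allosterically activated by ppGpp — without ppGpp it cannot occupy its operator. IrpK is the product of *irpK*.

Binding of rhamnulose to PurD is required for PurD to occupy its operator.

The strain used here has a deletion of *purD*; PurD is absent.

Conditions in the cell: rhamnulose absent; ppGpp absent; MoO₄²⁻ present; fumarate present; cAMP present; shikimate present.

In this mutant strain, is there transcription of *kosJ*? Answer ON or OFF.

ppGpp is absent, so MibE is inactive.
Fumarate is present, so IrpV is inactive.
Required activator IrpV is absent, so *sibJ* is not transcribed.
So SibJ is not produced.
PurD is non-functional in this strain, so it has no effect.
Shikimate is present, so PexF is inactive.
Required activator PexF is absent, so *temJ* is not transcribed.
So TemJ is not produced.
Required activator TemJ is absent, so *irpK* is not transcribed.
So IrpK is not produced.
MoO₄²⁻ is present, so DulK is inactive.
With no repressor bound, *pexQ* is transcribed.
So PexQ is produced and active.
cAMP is present, so MorB is active.
With repressor MorB bound, *kosJ* is not transcribed.

OFF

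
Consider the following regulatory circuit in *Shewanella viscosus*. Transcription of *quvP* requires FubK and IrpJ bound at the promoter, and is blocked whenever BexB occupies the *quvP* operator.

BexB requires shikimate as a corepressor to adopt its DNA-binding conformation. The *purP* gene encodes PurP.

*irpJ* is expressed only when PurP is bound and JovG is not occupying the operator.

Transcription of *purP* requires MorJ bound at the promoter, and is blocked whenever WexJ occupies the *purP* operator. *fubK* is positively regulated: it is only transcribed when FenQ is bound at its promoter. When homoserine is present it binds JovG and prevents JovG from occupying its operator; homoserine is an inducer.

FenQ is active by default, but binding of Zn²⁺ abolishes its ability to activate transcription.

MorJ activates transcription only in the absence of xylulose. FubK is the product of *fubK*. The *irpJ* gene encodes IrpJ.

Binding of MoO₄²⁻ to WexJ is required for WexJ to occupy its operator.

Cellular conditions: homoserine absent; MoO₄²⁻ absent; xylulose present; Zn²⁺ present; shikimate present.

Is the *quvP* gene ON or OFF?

OFF

Zn²⁺ is present, so FenQ is inactive.
Required activator FenQ is absent, so *fubK* is not transcribed.
So FubK is not produced.
Shikimate is present, so BexB is active.
MoO₄²⁻ is absent, so WexJ is inactive.
Xylulose is present, so MorJ is inactive.
Required activator MorJ is absent, so *purP* is not transcribed.
So PurP is not produced.
Homoserine is absent, so JovG is active.
With repressor JovG bound, *irpJ* is not transcribed.
So IrpJ is not produced.
With repressor BexB bound, *quvP* is not transcribed.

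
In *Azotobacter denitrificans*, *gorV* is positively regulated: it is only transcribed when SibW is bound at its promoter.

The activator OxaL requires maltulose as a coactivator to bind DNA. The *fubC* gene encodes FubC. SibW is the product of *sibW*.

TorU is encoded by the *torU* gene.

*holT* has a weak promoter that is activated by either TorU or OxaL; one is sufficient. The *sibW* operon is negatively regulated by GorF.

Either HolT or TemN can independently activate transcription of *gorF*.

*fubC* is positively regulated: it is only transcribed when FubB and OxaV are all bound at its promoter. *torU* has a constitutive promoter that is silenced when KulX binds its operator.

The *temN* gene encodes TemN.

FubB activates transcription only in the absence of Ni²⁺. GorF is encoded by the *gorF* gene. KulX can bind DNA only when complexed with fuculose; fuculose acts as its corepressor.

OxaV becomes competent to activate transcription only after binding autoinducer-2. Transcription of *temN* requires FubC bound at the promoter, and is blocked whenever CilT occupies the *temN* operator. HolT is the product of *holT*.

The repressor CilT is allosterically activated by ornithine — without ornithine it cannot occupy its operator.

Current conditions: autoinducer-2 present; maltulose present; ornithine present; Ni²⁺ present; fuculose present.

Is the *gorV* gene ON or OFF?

Fuculose is present, so KulX is active.
With repressor KulX bound, *torU* is not transcribed.
So TorU is not produced.
Maltulose is present, so OxaL is active.
Activator OxaL is present, so *holT* is transcribed.
So HolT is produced and active.
Ni²⁺ is present, so FubB is inactive.
Autoinducer-2 is present, so OxaV is active.
Required activator FubB is absent, so *fubC* is not transcribed.
So FubC is not produced.
Ornithine is present, so CilT is active.
With repressor CilT bound, *temN* is not transcribed.
So TemN is not produced.
Activator HolT is present, so *gorF* is transcribed.
So GorF is produced and active.
With repressor GorF bound, *sibW* is not transcribed.
So SibW is not produced.
Required activator SibW is absent, so *gorV* is not transcribed.

OFF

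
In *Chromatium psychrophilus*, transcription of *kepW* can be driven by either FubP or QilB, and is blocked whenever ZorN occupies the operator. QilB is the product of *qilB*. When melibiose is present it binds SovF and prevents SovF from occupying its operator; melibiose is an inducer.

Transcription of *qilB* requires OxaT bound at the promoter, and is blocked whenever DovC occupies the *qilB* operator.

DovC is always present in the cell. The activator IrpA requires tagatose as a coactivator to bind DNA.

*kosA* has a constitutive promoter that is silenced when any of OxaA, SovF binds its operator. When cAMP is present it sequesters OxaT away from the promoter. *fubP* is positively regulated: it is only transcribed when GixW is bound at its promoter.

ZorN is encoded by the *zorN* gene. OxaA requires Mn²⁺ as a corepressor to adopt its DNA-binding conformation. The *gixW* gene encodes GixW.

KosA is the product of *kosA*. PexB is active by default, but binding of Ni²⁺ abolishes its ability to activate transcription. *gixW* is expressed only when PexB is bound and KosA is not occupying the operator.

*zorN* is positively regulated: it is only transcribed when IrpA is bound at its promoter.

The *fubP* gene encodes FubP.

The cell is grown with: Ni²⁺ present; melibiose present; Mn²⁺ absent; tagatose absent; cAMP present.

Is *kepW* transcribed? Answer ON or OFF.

Ni²⁺ is present, so PexB is inactive.
Mn²⁺ is absent, so OxaA is inactive.
Melibiose is present, so SovF is inactive.
With no repressor bound, *kosA* is transcribed.
So KosA is produced and active.
With repressor KosA bound, *gixW* is not transcribed.
So GixW is not produced.
Required activator GixW is absent, so *fubP* is not transcribed.
So FubP is not produced.
Tagatose is absent, so IrpA is inactive.
Required activator IrpA is absent, so *zorN* is not transcribed.
So ZorN is not produced.
DovC is produced constitutively and is active.
cAMP is present, so OxaT is inactive.
With repressor DovC bound, *qilB* is not transcribed.
So QilB is not produced.
No activator is available at the *kepW* promoter, so *kepW* is not transcribed.

OFF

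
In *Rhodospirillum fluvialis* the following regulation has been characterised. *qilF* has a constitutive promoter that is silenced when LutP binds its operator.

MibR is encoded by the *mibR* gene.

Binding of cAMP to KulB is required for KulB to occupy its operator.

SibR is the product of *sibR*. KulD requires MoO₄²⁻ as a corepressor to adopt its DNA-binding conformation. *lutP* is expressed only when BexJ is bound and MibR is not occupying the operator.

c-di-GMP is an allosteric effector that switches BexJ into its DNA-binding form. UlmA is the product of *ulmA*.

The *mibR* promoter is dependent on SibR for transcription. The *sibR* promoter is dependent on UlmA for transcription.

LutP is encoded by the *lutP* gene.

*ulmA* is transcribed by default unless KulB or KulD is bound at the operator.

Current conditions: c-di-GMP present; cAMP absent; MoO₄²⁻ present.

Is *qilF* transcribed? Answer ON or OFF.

cAMP is absent, so KulB is inactive.
MoO₄²⁻ is present, so KulD is active.
With repressor KulD bound, *ulmA* is not transcribed.
So UlmA is not produced.
Required activator UlmA is absent, so *sibR* is not transcribed.
So SibR is not produced.
Required activator SibR is absent, so *mibR* is not transcribed.
So MibR is not produced.
c-di-GMP is present, so BexJ is active.
No repressor is bound and BexJ is active, so *lutP* is transcribed.
So LutP is produced and active.
With repressor LutP bound, *qilF* is not transcribed.

OFF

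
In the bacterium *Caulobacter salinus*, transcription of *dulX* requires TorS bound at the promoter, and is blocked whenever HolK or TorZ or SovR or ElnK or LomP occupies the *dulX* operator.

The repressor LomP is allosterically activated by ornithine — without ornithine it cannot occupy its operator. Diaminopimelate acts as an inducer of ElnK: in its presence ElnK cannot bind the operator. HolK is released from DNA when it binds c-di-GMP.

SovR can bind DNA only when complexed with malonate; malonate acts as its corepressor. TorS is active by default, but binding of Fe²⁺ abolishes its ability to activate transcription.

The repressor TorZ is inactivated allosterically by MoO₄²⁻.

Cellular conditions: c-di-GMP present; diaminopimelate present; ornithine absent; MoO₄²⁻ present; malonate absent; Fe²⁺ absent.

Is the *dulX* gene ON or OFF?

ON

c-di-GMP is present, so HolK is inactive.
MoO₄²⁻ is present, so TorZ is inactive.
Malonate is absent, so SovR is inactive.
Diaminopimelate is present, so ElnK is inactive.
Ornithine is absent, so LomP is inactive.
Fe²⁺ is absent, so TorS is active.
No repressor is bound and TorS is active, so *dulX* is transcribed.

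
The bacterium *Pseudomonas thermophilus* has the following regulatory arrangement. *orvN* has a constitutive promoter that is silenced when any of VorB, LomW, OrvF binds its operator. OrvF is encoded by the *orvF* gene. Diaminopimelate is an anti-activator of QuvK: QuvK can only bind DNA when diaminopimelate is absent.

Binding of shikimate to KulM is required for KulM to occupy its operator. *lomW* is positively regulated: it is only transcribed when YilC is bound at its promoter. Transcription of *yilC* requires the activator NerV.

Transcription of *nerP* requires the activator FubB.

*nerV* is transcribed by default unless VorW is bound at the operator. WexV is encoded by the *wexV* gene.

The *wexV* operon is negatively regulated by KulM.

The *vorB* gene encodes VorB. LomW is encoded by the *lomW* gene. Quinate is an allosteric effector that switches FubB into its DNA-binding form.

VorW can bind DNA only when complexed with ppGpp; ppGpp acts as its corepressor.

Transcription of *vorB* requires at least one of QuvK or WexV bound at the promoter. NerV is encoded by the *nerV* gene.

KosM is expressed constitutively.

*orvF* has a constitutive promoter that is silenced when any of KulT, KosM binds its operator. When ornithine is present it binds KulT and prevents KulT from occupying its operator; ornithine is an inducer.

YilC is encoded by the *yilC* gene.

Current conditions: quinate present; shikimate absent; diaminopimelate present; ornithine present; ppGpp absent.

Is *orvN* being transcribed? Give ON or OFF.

OFF

Diaminopimelate is present, so QuvK is inactive.
Shikimate is absent, so KulM is inactive.
With no repressor bound, *wexV* is transcribed.
So WexV is produced and active.
Activator WexV is present, so *vorB* is transcribed.
So VorB is produced and active.
ppGpp is absent, so VorW is inactive.
With no repressor bound, *nerV* is transcribed.
So NerV is produced and active.
No repressor is bound and NerV is active, so *yilC* is transcribed.
So YilC is produced and active.
No repressor is bound and YilC is active, so *lomW* is transcribed.
So LomW is produced and active.
Ornithine is present, so KulT is inactive.
KosM is produced constitutively and is active.
With repressor KosM bound, *orvF* is not transcribed.
So OrvF is not produced.
With repressor VorB bound, *orvN* is not transcribed.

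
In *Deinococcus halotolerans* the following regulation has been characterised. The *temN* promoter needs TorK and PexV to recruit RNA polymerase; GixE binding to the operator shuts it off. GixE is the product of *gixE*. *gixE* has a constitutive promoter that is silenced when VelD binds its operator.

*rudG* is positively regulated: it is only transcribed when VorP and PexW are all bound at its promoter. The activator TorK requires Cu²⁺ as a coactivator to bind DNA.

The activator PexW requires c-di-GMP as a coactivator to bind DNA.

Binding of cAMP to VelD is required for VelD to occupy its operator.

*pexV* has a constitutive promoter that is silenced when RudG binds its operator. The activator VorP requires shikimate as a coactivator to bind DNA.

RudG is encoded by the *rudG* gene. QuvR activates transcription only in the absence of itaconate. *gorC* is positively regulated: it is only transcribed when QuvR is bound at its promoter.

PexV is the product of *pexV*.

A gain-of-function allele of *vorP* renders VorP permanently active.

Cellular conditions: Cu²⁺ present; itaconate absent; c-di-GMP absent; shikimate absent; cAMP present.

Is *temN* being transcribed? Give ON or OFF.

ON

Cu²⁺ is present, so TorK is active.
cAMP is present, so VelD is active.
With repressor VelD bound, *gixE* is not transcribed.
So GixE is not produced.
VorP is constitutively active in this strain.
c-di-GMP is absent, so PexW is inactive.
Required activator PexW is absent, so *rudG* is not transcribed.
So RudG is not produced.
With no repressor bound, *pexV* is transcribed.
So PexV is produced and active.
No repressor is bound and TorK and PexV are active, so *temN* is transcribed.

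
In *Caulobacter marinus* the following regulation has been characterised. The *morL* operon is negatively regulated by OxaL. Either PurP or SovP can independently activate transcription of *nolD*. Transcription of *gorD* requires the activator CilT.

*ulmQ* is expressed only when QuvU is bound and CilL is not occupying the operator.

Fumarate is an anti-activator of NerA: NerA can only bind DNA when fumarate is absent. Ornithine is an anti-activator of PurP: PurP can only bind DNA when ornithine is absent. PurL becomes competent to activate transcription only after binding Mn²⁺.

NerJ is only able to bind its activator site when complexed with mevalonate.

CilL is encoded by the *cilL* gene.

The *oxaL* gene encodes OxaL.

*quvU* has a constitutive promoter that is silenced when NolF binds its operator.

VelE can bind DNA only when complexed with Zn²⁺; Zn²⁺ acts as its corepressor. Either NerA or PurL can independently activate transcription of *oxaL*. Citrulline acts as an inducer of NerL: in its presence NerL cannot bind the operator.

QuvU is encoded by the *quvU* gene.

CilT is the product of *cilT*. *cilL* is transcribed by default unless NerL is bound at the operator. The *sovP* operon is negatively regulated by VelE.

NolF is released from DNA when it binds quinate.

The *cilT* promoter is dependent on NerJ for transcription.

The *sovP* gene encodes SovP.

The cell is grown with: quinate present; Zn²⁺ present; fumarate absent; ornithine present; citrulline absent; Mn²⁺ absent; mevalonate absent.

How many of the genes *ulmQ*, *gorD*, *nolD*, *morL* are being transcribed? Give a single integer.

1

Quinate is present, so NolF is inactive.
With no repressor bound, *quvU* is transcribed.
So QuvU is produced and active.
Citrulline is absent, so NerL is active.
With repressor NerL bound, *cilL* is not transcribed.
So CilL is not produced.
No repressor is bound and QuvU is active, so *ulmQ* is transcribed.
→ *ulmQ* is ON.
Mevalonate is absent, so NerJ is inactive.
Required activator NerJ is absent, so *cilT* is not transcribed.
So CilT is not produced.
Required activator CilT is absent, so *gorD* is not transcribed.
→ *gorD* is OFF.
Ornithine is present, so PurP is inactive.
Zn²⁺ is present, so VelE is active.
With repressor VelE bound, *sovP* is not transcribed.
So SovP is not produced.
No activator is available at the *nolD* promoter, so *nolD* is not transcribed.
→ *nolD* is OFF.
Fumarate is absent, so NerA is active.
Mn²⁺ is absent, so PurL is inactive.
Activator NerA is present, so *oxaL* is transcribed.
So OxaL is produced and active.
With repressor OxaL bound, *morL* is not transcribed.
→ *morL* is OFF.
1 of the 4 genes is transcribed.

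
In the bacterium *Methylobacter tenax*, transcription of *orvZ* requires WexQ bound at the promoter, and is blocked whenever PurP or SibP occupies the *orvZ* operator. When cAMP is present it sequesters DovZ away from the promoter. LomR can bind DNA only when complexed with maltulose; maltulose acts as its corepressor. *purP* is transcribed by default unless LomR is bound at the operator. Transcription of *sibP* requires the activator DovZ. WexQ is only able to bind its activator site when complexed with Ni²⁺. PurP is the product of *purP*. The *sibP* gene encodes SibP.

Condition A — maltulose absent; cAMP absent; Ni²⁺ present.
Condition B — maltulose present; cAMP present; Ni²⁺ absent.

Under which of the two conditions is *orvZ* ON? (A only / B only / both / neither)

neither

Condition A:
Maltulose is absent, so LomR is inactive.
With no repressor bound, *purP* is transcribed.
So PurP is produced and active.
cAMP is absent, so DovZ is active.
No repressor is bound and DovZ is active, so *sibP* is transcribed.
So SibP is produced and active.
Ni²⁺ is present, so WexQ is active.
With repressor PurP bound, *orvZ* is not transcribed.
→ *orvZ* is OFF in A.
Condition B:
Maltulose is present, so LomR is active.
With repressor LomR bound, *purP* is not transcribed.
So PurP is not produced.
cAMP is present, so DovZ is inactive.
Required activator DovZ is absent, so *sibP* is not transcribed.
So SibP is not produced.
Ni²⁺ is absent, so WexQ is inactive.
Required activator WexQ is absent, so *orvZ* is not transcribed.
→ *orvZ* is OFF in B.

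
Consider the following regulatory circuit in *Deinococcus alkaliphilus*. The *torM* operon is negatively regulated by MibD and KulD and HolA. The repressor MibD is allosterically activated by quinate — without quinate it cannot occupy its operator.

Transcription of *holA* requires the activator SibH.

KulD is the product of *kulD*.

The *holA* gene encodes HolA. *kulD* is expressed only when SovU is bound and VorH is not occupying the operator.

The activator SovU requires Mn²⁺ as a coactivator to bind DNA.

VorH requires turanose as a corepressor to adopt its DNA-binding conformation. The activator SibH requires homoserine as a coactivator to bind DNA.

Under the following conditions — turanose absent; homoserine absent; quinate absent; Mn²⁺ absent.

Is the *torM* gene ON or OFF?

ON

Quinate is absent, so MibD is inactive.
Turanose is absent, so VorH is inactive.
Mn²⁺ is absent, so SovU is inactive.
Required activator SovU is absent, so *kulD* is not transcribed.
So KulD is not produced.
Homoserine is absent, so SibH is inactive.
Required activator SibH is absent, so *holA* is not transcribed.
So HolA is not produced.
With no repressor bound, *torM* is transcribed.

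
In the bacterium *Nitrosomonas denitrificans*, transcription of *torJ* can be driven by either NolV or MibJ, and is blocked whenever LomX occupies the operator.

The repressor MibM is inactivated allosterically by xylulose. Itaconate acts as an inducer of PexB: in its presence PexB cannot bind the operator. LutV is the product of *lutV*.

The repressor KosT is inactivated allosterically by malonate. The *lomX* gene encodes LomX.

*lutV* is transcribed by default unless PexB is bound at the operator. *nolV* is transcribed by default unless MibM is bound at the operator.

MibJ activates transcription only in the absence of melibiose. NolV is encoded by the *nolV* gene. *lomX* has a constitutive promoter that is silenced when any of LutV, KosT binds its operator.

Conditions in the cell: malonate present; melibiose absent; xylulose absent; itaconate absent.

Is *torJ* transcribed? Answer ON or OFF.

Xylulose is absent, so MibM is active.
With repressor MibM bound, *nolV* is not transcribed.
So NolV is not produced.
Melibiose is absent, so MibJ is active.
Itaconate is absent, so PexB is active.
With repressor PexB bound, *lutV* is not transcribed.
So LutV is not produced.
Malonate is present, so KosT is inactive.
With no repressor bound, *lomX* is transcribed.
So LomX is produced and active.
With repressor LomX bound, *torJ* is not transcribed.

OFF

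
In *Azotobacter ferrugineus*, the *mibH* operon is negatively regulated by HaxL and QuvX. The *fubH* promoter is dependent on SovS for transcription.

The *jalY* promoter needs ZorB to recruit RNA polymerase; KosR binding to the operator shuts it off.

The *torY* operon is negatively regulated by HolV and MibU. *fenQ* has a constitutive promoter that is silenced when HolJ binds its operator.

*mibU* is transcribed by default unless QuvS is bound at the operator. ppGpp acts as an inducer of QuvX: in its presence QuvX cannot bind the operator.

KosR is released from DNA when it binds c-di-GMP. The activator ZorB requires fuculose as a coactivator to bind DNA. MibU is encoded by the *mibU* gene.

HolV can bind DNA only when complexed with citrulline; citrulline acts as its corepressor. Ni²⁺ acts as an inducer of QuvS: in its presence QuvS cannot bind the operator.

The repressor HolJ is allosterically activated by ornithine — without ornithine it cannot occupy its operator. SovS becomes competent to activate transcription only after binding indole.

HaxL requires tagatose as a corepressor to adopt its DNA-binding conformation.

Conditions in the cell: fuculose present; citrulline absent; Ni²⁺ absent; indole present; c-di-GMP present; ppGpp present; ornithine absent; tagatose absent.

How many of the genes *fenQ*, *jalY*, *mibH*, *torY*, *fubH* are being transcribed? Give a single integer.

Ornithine is absent, so HolJ is inactive.
With no repressor bound, *fenQ* is transcribed.
→ *fenQ* is ON.
c-di-GMP is present, so KosR is inactive.
Fuculose is present, so ZorB is active.
No repressor is bound and ZorB is active, so *jalY* is transcribed.
→ *jalY* is ON.
Tagatose is absent, so HaxL is inactive.
ppGpp is present, so QuvX is inactive.
With no repressor bound, *mibH* is transcribed.
→ *mibH* is ON.
Citrulline is absent, so HolV is inactive.
Ni²⁺ is absent, so QuvS is active.
With repressor QuvS bound, *mibU* is not transcribed.
So MibU is not produced.
With no repressor bound, *torY* is transcribed.
→ *torY* is ON.
Indole is present, so SovS is active.
No repressor is bound and SovS is active, so *fubH* is transcribed.
→ *fubH* is ON.
5 of the 5 genes are transcribed.

5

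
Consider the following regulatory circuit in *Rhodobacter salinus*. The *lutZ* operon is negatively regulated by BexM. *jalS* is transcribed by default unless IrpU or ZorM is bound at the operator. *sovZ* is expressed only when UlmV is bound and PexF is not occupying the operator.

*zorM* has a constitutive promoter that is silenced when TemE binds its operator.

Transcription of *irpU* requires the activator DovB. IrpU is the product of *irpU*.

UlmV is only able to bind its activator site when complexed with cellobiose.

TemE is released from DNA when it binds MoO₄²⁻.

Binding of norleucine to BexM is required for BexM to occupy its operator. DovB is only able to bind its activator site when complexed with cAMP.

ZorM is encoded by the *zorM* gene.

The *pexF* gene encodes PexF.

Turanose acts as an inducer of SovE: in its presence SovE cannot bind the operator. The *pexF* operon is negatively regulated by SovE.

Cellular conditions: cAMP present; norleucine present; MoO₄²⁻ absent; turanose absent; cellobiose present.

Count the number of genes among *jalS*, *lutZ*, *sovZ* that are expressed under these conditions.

cAMP is present, so DovB is active.
No repressor is bound and DovB is active, so *irpU* is transcribed.
So IrpU is produced and active.
MoO₄²⁻ is absent, so TemE is active.
With repressor TemE bound, *zorM* is not transcribed.
So ZorM is not produced.
With repressor IrpU bound, *jalS* is not transcribed.
→ *jalS* is OFF.
Norleucine is present, so BexM is active.
With repressor BexM bound, *lutZ* is not transcribed.
→ *lutZ* is OFF.
Turanose is absent, so SovE is active.
With repressor SovE bound, *pexF* is not transcribed.
So PexF is not produced.
Cellobiose is present, so UlmV is active.
No repressor is bound and UlmV is active, so *sovZ* is transcribed.
→ *sovZ* is ON.
1 of the 3 genes is transcribed.

1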